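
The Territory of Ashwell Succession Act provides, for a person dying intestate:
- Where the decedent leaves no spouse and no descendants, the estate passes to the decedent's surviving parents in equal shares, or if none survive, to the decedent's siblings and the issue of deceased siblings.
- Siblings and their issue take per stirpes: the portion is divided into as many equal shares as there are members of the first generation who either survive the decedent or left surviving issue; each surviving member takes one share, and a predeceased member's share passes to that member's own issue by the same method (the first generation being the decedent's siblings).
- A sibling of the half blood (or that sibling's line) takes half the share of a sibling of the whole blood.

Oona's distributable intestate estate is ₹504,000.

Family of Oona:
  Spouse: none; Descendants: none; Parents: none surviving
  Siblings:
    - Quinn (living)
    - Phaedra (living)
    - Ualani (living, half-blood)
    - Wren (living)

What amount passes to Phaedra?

The entire ₹504,000 passes to the siblings and their issue.
Counting each half-blood sibling's line as half a unit, there are 7/2 units in ₹504,000, so one unit is ₹144,000. Whole-blood lines (Quinn, Phaedra, and Wren) take ₹144,000 each; half-blood lines (Ualani) take ₹72,000 each.

Phaedra receives ₹144,000.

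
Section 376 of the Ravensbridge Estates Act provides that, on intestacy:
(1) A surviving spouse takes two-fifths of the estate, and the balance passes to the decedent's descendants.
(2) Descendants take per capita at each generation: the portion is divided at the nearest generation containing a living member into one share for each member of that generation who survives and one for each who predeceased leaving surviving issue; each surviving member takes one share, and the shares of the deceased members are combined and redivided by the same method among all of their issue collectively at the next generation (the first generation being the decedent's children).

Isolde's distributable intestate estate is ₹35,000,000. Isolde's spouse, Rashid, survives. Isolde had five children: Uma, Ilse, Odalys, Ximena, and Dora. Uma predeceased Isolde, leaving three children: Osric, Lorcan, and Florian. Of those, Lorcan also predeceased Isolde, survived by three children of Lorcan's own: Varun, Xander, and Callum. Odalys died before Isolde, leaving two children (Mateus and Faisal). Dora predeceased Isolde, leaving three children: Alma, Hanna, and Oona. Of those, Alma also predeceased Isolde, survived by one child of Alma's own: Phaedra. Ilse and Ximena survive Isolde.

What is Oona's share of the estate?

Oona receives ₹1,575,000.

Rashid takes two-fifths of ₹35,000,000 = ₹14,000,000. The remaining ₹21,000,000 passes to the descendants.
The descendants' portion (₹21,000,000) is divided at the children's generation into 5 shares of ₹4,200,000. Ilse and Ximena each take ₹4,200,000. The 3 shares of the deceased (Uma, Odalys, and Dora) are combined into a pool of ₹12,600,000.
That pool (₹12,600,000) is divided at the grandchildren's generation into 8 shares of ₹1,575,000. Osric, Florian, Mateus, Faisal, Hanna, and Oona each take ₹1,575,000. The 2 shares of the deceased (Lorcan and Alma) are combined into a pool of ₹3,150,000.
That pool (₹3,150,000) is divided at the great-grandchildren's generation equally among Varun, Xander, Callum, and Phaedra: ₹787,500 each.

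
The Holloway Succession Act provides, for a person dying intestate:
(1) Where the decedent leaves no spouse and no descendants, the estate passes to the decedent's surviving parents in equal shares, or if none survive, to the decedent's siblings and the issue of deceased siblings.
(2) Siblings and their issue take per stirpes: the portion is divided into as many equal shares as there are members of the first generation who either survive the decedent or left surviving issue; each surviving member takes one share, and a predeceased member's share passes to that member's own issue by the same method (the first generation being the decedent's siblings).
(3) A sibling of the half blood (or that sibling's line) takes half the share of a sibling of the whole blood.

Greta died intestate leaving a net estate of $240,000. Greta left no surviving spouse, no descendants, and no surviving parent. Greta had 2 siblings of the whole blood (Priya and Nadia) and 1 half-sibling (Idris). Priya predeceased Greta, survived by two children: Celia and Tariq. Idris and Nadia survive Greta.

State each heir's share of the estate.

Celia: $48,000; Tariq: $48,000; Idris: $48,000; Nadia: $96,000

The entire $240,000 passes to the siblings and their issue.
Counting each half-blood sibling's line as half a unit, there are 5/2 units in $240,000, so one unit is $96,000. Whole-blood lines (Priya and Nadia) take $96,000 each; half-blood lines (Idris) take $48,000 each.
Priya's share ($96,000) is divided into 2 shares of $48,000: Celia and Tariq each take $48,000.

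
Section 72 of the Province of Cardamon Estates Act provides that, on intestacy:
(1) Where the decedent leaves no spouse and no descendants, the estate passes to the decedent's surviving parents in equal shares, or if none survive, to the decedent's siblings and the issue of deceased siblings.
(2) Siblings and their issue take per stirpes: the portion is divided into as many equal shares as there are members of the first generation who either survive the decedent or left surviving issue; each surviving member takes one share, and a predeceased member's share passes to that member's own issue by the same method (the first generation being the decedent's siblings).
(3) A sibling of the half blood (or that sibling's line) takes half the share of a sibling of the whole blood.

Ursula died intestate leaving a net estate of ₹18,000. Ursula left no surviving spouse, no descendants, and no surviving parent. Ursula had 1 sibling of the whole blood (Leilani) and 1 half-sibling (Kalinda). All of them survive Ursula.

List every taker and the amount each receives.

Kalinda: ₹6,000; Leilani: ₹12,000

The entire ₹18,000 passes to the siblings and their issue.
Counting each half-blood sibling's line as half a unit, there are 3/2 units in ₹18,000, so one unit is ₹12,000. Whole-blood lines (Leilani) take ₹12,000 each; half-blood lines (Kalinda) take ₹6,000 each.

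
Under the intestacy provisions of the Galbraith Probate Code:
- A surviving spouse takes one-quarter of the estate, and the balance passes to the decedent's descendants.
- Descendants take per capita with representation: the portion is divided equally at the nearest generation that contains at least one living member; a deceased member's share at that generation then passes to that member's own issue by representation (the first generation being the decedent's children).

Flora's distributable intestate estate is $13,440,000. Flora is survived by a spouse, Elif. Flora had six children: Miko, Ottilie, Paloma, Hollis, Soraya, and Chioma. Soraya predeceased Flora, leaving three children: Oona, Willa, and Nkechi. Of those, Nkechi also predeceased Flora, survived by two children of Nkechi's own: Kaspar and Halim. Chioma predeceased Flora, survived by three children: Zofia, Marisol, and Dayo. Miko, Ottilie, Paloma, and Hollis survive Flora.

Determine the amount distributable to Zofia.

Elif takes one-quarter of $13,440,000 = $3,360,000. The remaining $10,080,000 passes to the descendants.
The descendants' portion ($10,080,000) is divided into 6 shares of $1,680,000: Miko, Ottilie, Paloma, and Hollis each take $1,680,000; Soraya's $1,680,000 share passes to Soraya's issue; Chioma's $1,680,000 share passes to Chioma's issue.
Soraya's share ($1,680,000) is divided into 3 shares of $560,000: Oona and Willa each take $560,000; Nkechi's $560,000 share passes to Nkechi's issue.
Nkechi's share ($560,000) is divided into 2 shares of $280,000: Kaspar and Halim each take $280,000.
Chioma's share ($1,680,000) is divided into 3 shares of $560,000: Zofia, Marisol, and Dayo each take $560,000.

Zofia receives $560,000.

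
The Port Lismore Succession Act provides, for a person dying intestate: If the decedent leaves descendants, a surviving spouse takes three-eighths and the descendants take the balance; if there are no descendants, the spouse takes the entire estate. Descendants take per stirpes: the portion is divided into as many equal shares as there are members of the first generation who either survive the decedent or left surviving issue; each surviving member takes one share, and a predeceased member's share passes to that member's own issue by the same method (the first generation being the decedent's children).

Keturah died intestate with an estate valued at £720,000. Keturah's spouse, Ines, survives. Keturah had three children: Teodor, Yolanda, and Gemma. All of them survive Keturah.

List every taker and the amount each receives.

Ines takes three-eighths of £720,000 = £270,000. The remaining £450,000 passes to the descendants.
The descendants' portion (£450,000) is divided into 3 shares of £150,000: Teodor, Yolanda, and Gemma each take £150,000.

Ines: £270,000; Teodor: £150,000; Yolanda: £150,000; Gemma: £150,000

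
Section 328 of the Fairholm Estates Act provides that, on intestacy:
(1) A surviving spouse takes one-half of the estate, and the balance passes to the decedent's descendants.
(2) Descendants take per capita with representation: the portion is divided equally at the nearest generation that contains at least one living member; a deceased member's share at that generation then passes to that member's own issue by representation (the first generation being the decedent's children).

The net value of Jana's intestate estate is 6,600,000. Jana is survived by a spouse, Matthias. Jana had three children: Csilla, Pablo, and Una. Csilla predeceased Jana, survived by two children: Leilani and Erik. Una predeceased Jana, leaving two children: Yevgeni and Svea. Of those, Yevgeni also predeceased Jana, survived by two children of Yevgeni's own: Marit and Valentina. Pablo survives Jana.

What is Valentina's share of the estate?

Valentina receives 275,000.

Matthias takes one-half of 6,600,000 = 3,300,000. The remaining 3,300,000 passes to the descendants.
The descendants' portion (3,300,000) is divided into 3 shares of 1,100,000: Pablo takes 1,100,000; Csilla's 1,100,000 share passes to Csilla's issue; Una's 1,100,000 share passes to Una's issue.
Csilla's share (1,100,000) is divided into 2 shares of 550,000: Leilani and Erik each take 550,000.
Una's share (1,100,000) is divided into 2 shares of 550,000: Svea takes 550,000; Yevgeni's 550,000 share passes to Yevgeni's issue.
Yevgeni's share (550,000) is divided into 2 shares of 275,000: Marit and Valentina each take 275,000.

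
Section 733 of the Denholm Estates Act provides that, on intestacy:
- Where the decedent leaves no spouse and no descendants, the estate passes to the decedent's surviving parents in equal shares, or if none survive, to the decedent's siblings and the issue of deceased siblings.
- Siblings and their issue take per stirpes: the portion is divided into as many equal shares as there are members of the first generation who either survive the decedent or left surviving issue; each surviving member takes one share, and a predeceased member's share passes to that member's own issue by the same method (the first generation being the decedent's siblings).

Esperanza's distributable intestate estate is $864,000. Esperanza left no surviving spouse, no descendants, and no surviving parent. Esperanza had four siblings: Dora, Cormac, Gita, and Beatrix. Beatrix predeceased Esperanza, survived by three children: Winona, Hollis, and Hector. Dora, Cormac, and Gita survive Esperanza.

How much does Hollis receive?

Hollis receives $72,000.

The entire $864,000 passes to the siblings and their issue.
That amount ($864,000) is divided into 4 shares of $216,000: Dora, Cormac, and Gita each take $216,000; Beatrix's $216,000 share passes to Beatrix's issue.
Beatrix's share ($216,000) is divided into 3 shares of $72,000: Winona, Hollis, and Hector each take $72,000.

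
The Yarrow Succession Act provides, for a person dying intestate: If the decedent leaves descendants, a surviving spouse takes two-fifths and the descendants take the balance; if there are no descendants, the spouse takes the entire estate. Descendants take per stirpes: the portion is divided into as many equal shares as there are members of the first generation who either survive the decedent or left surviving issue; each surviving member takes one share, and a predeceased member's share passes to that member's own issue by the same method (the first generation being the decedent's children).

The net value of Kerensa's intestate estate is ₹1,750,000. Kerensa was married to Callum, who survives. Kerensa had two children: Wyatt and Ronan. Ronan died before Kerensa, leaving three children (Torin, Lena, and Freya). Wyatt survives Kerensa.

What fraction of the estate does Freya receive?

Freya receives 1/10 of the estate.

Callum takes two-fifths of ₹1,750,000 = ₹700,000. The remaining ₹1,050,000 passes to the descendants.
The descendants' portion (₹1,050,000) is divided into 2 shares of ₹525,000: Wyatt takes ₹525,000; Ronan's ₹525,000 share passes to Ronan's issue.
Ronan's share (₹525,000) is divided into 3 shares of ₹175,000: Torin, Lena, and Freya each take ₹175,000.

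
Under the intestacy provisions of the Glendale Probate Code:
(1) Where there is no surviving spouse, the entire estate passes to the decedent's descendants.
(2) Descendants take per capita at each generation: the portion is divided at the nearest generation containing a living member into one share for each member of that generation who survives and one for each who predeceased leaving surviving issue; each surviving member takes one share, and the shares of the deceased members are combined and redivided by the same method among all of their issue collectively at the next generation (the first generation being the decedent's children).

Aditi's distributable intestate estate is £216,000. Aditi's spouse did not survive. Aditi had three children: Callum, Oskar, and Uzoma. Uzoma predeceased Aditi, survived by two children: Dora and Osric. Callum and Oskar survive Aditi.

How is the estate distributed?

Callum: £72,000; Oskar: £72,000; Dora: £36,000; Osric: £36,000

The entire £216,000 passes to the descendants.
That amount (£216,000) is divided at the children's generation into 3 shares of £72,000. Callum and Oskar each take £72,000. The remaining share for the deceased Uzoma (£72,000) is carried to the next generation.
That pool (£72,000) is divided at the grandchildren's generation equally among Dora and Osric: £36,000 each.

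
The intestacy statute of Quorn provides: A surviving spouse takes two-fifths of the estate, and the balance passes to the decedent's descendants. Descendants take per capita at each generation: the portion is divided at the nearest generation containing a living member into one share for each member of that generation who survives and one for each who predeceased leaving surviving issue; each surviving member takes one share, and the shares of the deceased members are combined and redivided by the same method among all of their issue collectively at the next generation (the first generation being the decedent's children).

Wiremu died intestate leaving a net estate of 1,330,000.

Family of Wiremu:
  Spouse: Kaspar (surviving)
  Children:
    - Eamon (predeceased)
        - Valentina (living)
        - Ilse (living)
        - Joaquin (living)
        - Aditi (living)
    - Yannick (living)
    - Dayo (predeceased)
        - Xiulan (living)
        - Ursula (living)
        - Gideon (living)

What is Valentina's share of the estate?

Valentina receives 76,000.

Kaspar takes two-fifths of 1,330,000 = 532,000. The remaining 798,000 passes to the descendants.
The descendants' portion (798,000) is divided at the children's generation into 3 shares of 266,000. Yannick takes 266,000. The 2 shares of the deceased (Eamon and Dayo) are combined into a pool of 532,000.
That pool (532,000) is divided at the grandchildren's generation equally among Valentina, Ilse, Joaquin, Aditi, Xiulan, Ursula, and Gideon: 76,000 each.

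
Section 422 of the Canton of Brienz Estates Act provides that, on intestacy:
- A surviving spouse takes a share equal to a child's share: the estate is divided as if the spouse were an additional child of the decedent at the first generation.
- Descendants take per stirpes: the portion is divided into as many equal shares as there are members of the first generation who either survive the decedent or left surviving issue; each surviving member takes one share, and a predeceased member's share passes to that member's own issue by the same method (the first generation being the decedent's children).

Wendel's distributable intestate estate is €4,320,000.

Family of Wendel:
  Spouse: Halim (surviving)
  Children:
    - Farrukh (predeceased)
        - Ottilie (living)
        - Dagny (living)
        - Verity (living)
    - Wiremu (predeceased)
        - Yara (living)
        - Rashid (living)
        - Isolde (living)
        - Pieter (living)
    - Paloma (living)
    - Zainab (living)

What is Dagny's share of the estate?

Dagny receives €288,000.

The spouse counts as an additional share at the children's level, so there are 5 primary shares of €864,000. Halim takes one such share (€864,000).
The children's combined portion (€3,456,000) is divided into 4 shares of €864,000: Paloma and Zainab each take €864,000; Farrukh's €864,000 share passes to Farrukh's issue; Wiremu's €864,000 share passes to Wiremu's issue.
Farrukh's share (€864,000) is divided into 3 shares of €288,000: Ottilie, Dagny, and Verity each take €288,000.
Wiremu's share (€864,000) is divided into 4 shares of €216,000: Yara, Rashid, Isolde, and Pieter each take €216,000.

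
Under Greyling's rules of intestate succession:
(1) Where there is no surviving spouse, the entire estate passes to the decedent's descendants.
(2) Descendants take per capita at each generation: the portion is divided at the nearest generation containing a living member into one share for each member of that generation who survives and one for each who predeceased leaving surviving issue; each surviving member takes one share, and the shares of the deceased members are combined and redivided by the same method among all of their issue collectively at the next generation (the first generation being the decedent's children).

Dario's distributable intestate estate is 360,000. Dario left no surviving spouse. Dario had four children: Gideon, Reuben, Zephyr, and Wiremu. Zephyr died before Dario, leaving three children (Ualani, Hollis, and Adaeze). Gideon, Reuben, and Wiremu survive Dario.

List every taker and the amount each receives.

Gideon: 90,000; Reuben: 90,000; Ualani: 30,000; Hollis: 30,000; Adaeze: 30,000; Wiremu: 90,000

The entire 360,000 passes to the descendants.
That amount (360,000) is divided at the children's generation into 4 shares of 90,000. Gideon, Reuben, and Wiremu each take 90,000. The remaining share for the deceased Zephyr (90,000) is carried to the next generation.
That pool (90,000) is divided at the grandchildren's generation equally among Ualani, Hollis, and Adaeze: 30,000 each.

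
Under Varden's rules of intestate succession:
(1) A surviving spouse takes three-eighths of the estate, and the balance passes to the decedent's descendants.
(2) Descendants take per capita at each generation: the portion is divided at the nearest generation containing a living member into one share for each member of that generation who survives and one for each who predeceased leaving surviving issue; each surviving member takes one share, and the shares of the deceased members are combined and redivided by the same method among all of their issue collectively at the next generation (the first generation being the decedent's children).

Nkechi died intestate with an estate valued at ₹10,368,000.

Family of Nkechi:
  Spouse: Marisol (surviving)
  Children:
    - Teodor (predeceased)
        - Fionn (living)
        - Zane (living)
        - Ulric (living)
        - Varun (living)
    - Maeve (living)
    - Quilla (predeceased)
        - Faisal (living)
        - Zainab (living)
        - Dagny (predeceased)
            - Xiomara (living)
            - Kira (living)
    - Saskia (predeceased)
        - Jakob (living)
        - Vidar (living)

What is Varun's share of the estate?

Varun receives ₹540,000.

Marisol takes three-eighths of ₹10,368,000 = ₹3,888,000. The remaining ₹6,480,000 passes to the descendants.
The descendants' portion (₹6,480,000) is divided at the children's generation into 4 shares of ₹1,620,000. Maeve takes ₹1,620,000. The 3 shares of the deceased (Teodor, Quilla, and Saskia) are combined into a pool of ₹4,860,000.
That pool (₹4,860,000) is divided at the grandchildren's generation into 9 shares of ₹540,000. Fionn, Zane, Ulric, Varun, Faisal, Zainab, Jakob, and Vidar each take ₹540,000. The remaining share for the deceased Dagny (₹540,000) is carried to the next generation.
That pool (₹540,000) is divided at the great-grandchildren's generation equally among Xiomara and Kira: ₹270,000 each.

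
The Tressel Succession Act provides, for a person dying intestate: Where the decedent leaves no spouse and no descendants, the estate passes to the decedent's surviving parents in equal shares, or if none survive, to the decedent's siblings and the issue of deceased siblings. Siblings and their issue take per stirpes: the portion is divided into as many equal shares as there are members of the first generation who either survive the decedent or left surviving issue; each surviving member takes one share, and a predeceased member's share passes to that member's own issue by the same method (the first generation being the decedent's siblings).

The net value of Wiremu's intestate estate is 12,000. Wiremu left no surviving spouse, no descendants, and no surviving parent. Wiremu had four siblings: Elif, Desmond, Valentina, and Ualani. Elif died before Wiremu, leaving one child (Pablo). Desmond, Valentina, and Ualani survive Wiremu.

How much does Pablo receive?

Pablo receives 3,000.

The entire 12,000 passes to the siblings and their issue.
That amount (12,000) is divided into 4 shares of 3,000: Desmond, Valentina, and Ualani each take 3,000; Elif's 3,000 share passes to Elif's issue.
Elif's share (3,000) passes entirely to Pablo.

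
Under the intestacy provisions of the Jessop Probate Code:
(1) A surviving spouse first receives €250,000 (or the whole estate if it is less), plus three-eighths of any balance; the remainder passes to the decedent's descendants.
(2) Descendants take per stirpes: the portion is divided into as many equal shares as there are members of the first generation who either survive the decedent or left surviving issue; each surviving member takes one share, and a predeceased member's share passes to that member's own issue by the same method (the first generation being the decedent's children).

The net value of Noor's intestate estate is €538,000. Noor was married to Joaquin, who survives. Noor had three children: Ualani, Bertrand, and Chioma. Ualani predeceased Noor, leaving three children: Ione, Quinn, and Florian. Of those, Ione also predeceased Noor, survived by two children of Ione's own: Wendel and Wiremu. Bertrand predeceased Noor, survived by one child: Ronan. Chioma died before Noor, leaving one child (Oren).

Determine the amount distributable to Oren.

Joaquin first takes €250,000, leaving a balance of €288,000. Joaquin then takes three-eighths of the balance (€108,000), for a total of €358,000. The remaining €180,000 passes to the descendants.
The descendants' portion (€180,000) is divided into 3 shares of €60,000: Ualani's €60,000 share passes to Ualani's issue; Bertrand's €60,000 share passes to Bertrand's issue; Chioma's €60,000 share passes to Chioma's issue.
Ualani's share (€60,000) is divided into 3 shares of €20,000: Quinn and Florian each take €20,000; Ione's €20,000 share passes to Ione's issue.
Ione's share (€20,000) is divided into 2 shares of €10,000: Wendel and Wiremu each take €10,000.
Bertrand's share (€60,000) passes entirely to Ronan.
Chioma's share (€60,000) passes entirely to Oren.

Oren receives €60,000.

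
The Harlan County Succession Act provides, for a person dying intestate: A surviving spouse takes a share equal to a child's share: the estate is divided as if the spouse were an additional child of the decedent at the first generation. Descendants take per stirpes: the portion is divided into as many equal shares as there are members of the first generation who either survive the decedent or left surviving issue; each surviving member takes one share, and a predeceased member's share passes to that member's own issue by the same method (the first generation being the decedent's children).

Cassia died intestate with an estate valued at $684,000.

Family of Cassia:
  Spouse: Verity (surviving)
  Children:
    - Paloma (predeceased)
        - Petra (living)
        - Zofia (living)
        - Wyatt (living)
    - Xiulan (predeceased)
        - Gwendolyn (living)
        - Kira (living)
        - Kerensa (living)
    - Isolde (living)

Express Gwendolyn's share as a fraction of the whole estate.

The spouse counts as an additional share at the children's level, so there are 4 primary shares of $171,000. Verity takes one such share ($171,000).
The children's combined portion ($513,000) is divided into 3 shares of $171,000: Isolde takes $171,000; Paloma's $171,000 share passes to Paloma's issue; Xiulan's $171,000 share passes to Xiulan's issue.
Paloma's share ($171,000) is divided into 3 shares of $57,000: Petra, Zofia, and Wyatt each take $57,000.
Xiulan's share ($171,000) is divided into 3 shares of $57,000: Gwendolyn, Kira, and Kerensa each take $57,000.

Gwendolyn receives 1/12 of the estate.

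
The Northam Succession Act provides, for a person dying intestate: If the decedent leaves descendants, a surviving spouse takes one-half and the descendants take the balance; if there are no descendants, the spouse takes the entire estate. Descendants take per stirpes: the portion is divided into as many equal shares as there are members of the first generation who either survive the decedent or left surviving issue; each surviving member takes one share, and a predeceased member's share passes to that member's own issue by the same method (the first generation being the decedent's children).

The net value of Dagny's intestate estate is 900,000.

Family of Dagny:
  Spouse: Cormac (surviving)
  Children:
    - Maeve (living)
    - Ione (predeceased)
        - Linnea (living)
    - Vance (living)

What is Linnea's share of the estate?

Cormac takes one-half of 900,000 = 450,000. The remaining 450,000 passes to the descendants.
The descendants' portion (450,000) is divided into 3 shares of 150,000: Maeve and Vance each take 150,000; Ione's 150,000 share passes to Ione's issue.
Ione's share (150,000) passes entirely to Linnea.

Linnea receives 150,000.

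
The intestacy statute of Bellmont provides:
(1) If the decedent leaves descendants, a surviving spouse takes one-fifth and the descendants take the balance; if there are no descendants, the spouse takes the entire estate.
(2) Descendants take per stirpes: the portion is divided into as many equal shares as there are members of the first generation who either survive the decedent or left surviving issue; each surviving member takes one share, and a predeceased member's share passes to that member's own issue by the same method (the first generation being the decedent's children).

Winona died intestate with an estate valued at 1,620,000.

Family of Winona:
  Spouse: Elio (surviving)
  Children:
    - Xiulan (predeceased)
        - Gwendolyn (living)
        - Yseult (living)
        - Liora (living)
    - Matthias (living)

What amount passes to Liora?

Elio takes one-fifth of 1,620,000 = 324,000. The remaining 1,296,000 passes to the descendants.
The descendants' portion (1,296,000) is divided into 2 shares of 648,000: Matthias takes 648,000; Xiulan's 648,000 share passes to Xiulan's issue.
Xiulan's share (648,000) is divided into 3 shares of 216,000: Gwendolyn, Yseult, and Liora each take 216,000.

Liora receives 216,000.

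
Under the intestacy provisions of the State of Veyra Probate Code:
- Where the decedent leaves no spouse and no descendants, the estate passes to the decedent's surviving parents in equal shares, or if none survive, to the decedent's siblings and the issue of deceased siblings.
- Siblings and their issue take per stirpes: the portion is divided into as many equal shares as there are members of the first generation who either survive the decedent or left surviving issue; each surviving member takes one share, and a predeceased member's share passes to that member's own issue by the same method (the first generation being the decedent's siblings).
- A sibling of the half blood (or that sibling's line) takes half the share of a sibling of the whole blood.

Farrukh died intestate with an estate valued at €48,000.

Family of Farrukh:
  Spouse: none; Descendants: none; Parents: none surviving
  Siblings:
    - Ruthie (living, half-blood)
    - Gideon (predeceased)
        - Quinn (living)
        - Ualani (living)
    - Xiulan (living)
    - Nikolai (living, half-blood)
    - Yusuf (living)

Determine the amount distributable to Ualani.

Ualani receives €6,000.

The entire €48,000 passes to the siblings and their issue.
Counting each half-blood sibling's line as half a unit, there are 4 units in €48,000, so one unit is €12,000. Whole-blood lines (Gideon, Xiulan, and Yusuf) take €12,000 each; half-blood lines (Ruthie and Nikolai) take €6,000 each.
Gideon's share (€12,000) is divided into 2 shares of €6,000: Quinn and Ualani each take €6,000.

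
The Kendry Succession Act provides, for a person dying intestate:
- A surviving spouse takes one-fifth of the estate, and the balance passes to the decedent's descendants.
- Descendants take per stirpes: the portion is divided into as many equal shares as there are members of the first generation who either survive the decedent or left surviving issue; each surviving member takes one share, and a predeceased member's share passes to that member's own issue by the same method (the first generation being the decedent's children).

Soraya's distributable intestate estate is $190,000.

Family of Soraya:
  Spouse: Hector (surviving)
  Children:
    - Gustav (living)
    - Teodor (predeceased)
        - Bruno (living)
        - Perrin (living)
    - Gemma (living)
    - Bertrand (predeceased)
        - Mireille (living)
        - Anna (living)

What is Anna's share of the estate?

Hector takes one-fifth of $190,000 = $38,000. The remaining $152,000 passes to the descendants.
The descendants' portion ($152,000) is divided into 4 shares of $38,000: Gustav and Gemma each take $38,000; Teodor's $38,000 share passes to Teodor's issue; Bertrand's $38,000 share passes to Bertrand's issue.
Teodor's share ($38,000) is divided into 2 shares of $19,000: Bruno and Perrin each take $19,000.
Bertrand's share ($38,000) is divided into 2 shares of $19,000: Mireille and Anna each take $19,000.

Anna receives $19,000.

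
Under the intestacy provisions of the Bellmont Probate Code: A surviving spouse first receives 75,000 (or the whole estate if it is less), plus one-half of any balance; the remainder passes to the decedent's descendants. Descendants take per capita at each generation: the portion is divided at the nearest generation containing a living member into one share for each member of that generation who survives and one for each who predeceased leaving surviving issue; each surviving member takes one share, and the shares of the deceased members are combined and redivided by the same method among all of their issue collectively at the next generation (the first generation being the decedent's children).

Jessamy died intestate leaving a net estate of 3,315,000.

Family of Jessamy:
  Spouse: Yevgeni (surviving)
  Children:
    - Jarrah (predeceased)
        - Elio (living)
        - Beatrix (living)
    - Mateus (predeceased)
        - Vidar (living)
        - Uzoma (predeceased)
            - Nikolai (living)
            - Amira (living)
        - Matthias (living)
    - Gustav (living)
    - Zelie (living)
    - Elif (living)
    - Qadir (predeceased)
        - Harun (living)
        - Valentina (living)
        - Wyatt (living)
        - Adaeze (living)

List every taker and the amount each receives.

Yevgeni first takes 75,000, leaving a balance of 3,240,000. Yevgeni then takes one-half of the balance (1,620,000), for a total of 1,695,000. The remaining 1,620,000 passes to the descendants.
The descendants' portion (1,620,000) is divided at the children's generation into 6 shares of 270,000. Gustav, Zelie, and Elif each take 270,000. The 3 shares of the deceased (Jarrah, Mateus, and Qadir) are combined into a pool of 810,000.
That pool (810,000) is divided at the grandchildren's generation into 9 shares of 90,000. Elio, Beatrix, Vidar, Matthias, Harun, Valentina, Wyatt, and Adaeze each take 90,000. The remaining share for the deceased Uzoma (90,000) is carried to the next generation.
That pool (90,000) is divided at the great-grandchildren's generation equally among Nikolai and Amira: 45,000 each.

Yevgeni: 1,695,000; Elio: 90,000; Beatrix: 90,000; Vidar: 90,000; Nikolai: 45,000; Amira: 45,000; Matthias: 90,000; Gustav: 270,000; Zelie: 270,000; Elif: 270,000; Harun: 90,000; Valentina: 90,000; Wyatt: 90,000; Adaeze: 90,000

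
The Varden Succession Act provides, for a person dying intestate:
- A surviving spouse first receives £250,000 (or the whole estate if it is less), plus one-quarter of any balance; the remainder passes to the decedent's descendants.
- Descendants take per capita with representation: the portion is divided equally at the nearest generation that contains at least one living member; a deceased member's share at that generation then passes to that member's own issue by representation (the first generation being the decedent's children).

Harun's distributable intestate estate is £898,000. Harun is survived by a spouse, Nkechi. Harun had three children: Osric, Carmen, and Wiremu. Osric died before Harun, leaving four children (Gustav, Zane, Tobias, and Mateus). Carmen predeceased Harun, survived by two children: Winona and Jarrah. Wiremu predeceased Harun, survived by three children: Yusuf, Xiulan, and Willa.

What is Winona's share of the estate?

Nkechi first takes £250,000, leaving a balance of £648,000. Nkechi then takes one-quarter of the balance (£162,000), for a total of £412,000. The remaining £486,000 passes to the descendants.
No child survives, so the initial division is made at the grandchildren's generation.
The descendants' portion (£486,000) is divided into 9 shares of £54,000: Gustav, Zane, Tobias, Mateus, Winona, Jarrah, Yusuf, Xiulan, and Willa each take £54,000.

Winona receives £54,000.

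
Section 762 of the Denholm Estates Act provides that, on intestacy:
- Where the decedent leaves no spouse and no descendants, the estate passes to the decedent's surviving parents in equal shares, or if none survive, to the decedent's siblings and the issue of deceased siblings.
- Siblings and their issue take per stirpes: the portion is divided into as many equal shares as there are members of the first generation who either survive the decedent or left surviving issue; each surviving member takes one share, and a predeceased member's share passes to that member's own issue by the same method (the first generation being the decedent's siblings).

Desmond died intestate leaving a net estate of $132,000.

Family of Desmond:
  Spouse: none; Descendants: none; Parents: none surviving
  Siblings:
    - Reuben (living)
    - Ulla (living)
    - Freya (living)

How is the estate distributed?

Reuben: $44,000; Ulla: $44,000; Freya: $44,000

The entire $132,000 passes to the siblings and their issue.
That amount ($132,000) is divided into 3 shares of $44,000: Reuben, Ulla, and Freya each take $44,000.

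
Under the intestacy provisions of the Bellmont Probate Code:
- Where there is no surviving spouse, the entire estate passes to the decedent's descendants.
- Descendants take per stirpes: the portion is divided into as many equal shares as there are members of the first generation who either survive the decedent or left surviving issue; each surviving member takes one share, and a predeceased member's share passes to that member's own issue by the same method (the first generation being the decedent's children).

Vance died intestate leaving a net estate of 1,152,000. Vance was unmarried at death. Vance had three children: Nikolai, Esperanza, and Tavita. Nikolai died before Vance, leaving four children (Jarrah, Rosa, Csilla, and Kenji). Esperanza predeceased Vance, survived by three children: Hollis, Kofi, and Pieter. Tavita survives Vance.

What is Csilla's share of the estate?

The entire 1,152,000 passes to the descendants.
That amount (1,152,000) is divided into 3 shares of 384,000: Tavita takes 384,000; Nikolai's 384,000 share passes to Nikolai's issue; Esperanza's 384,000 share passes to Esperanza's issue.
Nikolai's share (384,000) is divided into 4 shares of 96,000: Jarrah, Rosa, Csilla, and Kenji each take 96,000.
Esperanza's share (384,000) is divided into 3 shares of 128,000: Hollis, Kofi, and Pieter each take 128,000.

Csilla receives 96,000.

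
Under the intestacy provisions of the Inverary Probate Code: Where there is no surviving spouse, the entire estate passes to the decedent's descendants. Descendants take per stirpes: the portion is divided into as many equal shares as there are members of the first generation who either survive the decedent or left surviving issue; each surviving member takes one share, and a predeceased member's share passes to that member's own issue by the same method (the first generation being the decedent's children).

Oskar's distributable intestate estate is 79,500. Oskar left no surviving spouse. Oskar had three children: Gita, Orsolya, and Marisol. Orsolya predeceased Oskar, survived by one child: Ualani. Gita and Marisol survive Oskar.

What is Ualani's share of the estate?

The entire 79,500 passes to the descendants.
That amount (79,500) is divided into 3 shares of 26,500: Gita and Marisol each take 26,500; Orsolya's 26,500 share passes to Orsolya's issue.
Orsolya's share (26,500) passes entirely to Ualani.

Ualani receives 26,500.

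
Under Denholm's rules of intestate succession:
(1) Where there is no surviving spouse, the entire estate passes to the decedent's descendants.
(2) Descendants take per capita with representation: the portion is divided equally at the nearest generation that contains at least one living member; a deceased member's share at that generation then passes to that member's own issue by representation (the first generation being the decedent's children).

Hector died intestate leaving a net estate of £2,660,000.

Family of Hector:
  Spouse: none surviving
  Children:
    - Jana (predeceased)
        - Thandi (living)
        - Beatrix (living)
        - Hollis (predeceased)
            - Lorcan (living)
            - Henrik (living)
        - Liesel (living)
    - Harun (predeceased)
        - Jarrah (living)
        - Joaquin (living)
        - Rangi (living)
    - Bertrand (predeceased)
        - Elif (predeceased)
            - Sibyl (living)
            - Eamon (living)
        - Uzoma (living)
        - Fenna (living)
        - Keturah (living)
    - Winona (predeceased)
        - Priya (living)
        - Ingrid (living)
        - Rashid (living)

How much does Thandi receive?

The entire £2,660,000 passes to the descendants.
No child survives, so the initial division is made at the grandchildren's generation.
That amount (£2,660,000) is divided into 14 shares of £190,000: Thandi, Beatrix, Liesel, Jarrah, Joaquin, Rangi, Uzoma, Fenna, Keturah, Priya, Ingrid, and Rashid each take £190,000; Hollis's £190,000 share passes to Hollis's issue; Elif's £190,000 share passes to Elif's issue.
Hollis's share (£190,000) is divided into 2 shares of £95,000: Lorcan and Henrik each take £95,000.
Elif's share (£190,000) is divided into 2 shares of £95,000: Sibyl and Eamon each take £95,000.

Thandi receives £190,000.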